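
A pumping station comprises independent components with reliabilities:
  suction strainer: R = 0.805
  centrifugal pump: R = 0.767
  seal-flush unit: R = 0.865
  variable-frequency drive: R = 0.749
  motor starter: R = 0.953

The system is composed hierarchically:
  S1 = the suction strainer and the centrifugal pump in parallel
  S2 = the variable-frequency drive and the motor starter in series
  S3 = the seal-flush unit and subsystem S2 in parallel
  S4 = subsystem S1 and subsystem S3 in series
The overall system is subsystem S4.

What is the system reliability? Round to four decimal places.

0.9177

Parallel (suction strainer and centrifugal pump): 1 − (1 − 0.805000)(1 − 0.767000) = 0.954565
Series (variable-frequency drive and motor starter): 0.749000 × 0.953000 = 0.713797
Parallel (seal-flush unit and [0.713797]): 1 − (1 − 0.865000)(1 − 0.713797) = 0.961363
Series ([0.954565] and [0.961363]): 0.954565 × 0.961363 = 0.9177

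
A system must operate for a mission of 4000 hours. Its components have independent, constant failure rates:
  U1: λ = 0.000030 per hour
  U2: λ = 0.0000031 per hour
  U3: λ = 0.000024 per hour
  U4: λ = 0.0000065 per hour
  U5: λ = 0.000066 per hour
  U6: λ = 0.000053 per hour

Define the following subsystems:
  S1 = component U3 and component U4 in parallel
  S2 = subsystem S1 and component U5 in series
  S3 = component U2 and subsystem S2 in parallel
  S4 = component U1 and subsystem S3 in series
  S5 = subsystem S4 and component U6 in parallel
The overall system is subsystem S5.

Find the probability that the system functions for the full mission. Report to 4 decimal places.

R(U1) = exp(−0.000030 × 4000) = 0.886920
R(U2) = exp(−0.0000031 × 4000) = 0.987677
R(U3) = exp(−0.000024 × 4000) = 0.908464
R(U4) = exp(−0.0000065 × 4000) = 0.974335
R(U5) = exp(−0.000066 × 4000) = 0.767974
R(U6) = exp(−0.000053 × 4000) = 0.808965
Parallel (U3 and U4): 1 − (1 − 0.908464)(1 − 0.974335) = 0.997651
Series ([0.997651] and U5): 0.997651 × 0.767974 = 0.766170
Parallel (U2 and [0.766170]): 1 − (1 − 0.987677)(1 − 0.766170) = 0.997119
Series (U1 and [0.997119]): 0.886920 × 0.997119 = 0.884365
Parallel ([0.884365] and U6): 1 − (1 − 0.884365)(1 − 0.808965) = 0.9779

0.9779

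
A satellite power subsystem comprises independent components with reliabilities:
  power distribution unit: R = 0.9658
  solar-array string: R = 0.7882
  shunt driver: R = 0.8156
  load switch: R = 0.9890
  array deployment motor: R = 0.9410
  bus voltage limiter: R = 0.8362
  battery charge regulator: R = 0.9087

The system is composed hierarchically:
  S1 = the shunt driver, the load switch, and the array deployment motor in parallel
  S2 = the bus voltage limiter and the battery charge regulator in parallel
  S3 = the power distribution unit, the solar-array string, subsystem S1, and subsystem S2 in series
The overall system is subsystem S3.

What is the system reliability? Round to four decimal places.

0.7498

Parallel (shunt driver, load switch, and array deployment motor): 1 − (1 − 0.815600)(1 − 0.989000)(1 − 0.941000) = 0.999880
Parallel (bus voltage limiter and battery charge regulator): 1 − (1 − 0.836200)(1 − 0.908700) = 0.985045
Series (power distribution unit, solar-array string, [0.999880], and [0.985045]): 0.965800 × 0.788200 × 0.999880 × 0.985045 = 0.7498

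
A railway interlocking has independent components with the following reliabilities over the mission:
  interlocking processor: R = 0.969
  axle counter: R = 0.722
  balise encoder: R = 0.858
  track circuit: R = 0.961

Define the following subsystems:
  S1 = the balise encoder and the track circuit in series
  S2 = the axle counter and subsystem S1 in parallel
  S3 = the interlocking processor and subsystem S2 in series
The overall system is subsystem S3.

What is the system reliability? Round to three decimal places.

0.922

Series (balise encoder and track circuit): 0.85800 × 0.96100 = 0.82454
Parallel (axle counter and [0.82454]): 1 − (1 − 0.72200)(1 − 0.82454) = 0.95122
Series (interlocking processor and [0.95122]): 0.96900 × 0.95122 = 0.922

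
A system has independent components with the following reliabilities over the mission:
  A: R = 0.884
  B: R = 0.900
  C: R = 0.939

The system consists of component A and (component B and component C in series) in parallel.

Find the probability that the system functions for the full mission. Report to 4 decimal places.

0.9820

Series (B and C): 0.900000 × 0.939000 = 0.845100
Parallel (A and [0.845100]): 1 − (1 − 0.884000)(1 − 0.845100) = 0.9820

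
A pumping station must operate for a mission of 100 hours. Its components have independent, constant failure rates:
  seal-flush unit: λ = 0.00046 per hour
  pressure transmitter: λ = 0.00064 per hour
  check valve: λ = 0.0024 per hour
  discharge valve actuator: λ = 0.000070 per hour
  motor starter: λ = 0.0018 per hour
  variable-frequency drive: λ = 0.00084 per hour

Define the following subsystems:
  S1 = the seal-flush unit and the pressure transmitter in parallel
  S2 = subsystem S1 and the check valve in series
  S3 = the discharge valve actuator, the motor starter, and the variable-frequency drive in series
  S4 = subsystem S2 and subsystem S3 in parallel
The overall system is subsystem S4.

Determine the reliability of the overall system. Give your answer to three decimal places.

R(seal-flush unit) = exp(−0.00046 × 100) = 0.95504
R(pressure transmitter) = exp(−0.00064 × 100) = 0.93800
R(check valve) = exp(−0.0024 × 100) = 0.78663
R(discharge valve actuator) = exp(−0.000070 × 100) = 0.99302
R(motor starter) = exp(−0.0018 × 100) = 0.83527
R(variable-frequency drive) = exp(−0.00084 × 100) = 0.91943
Parallel (seal-flush unit and pressure transmitter): 1 − (1 − 0.95504)(1 − 0.93800) = 0.99721
Series ([0.99721] and check valve): 0.99721 × 0.78663 = 0.78444
Series (discharge valve actuator, motor starter, and variable-frequency drive): 0.99302 × 0.83527 × 0.91943 = 0.76261
Parallel ([0.78444] and [0.76261]): 1 − (1 − 0.78444)(1 − 0.76261) = 0.949

0.949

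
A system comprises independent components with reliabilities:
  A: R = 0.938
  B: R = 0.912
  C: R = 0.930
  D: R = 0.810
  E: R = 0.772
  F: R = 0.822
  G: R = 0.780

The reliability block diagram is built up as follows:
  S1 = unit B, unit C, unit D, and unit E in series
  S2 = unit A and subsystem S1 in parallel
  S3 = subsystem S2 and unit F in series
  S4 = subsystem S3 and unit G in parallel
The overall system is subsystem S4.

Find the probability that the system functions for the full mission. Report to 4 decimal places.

0.9556

Series (B, C, D, and E): 0.912000 × 0.930000 × 0.810000 × 0.772000 = 0.530371
Parallel (A and [0.530371]): 1 − (1 − 0.938000)(1 − 0.530371) = 0.970883
Series ([0.970883] and F): 0.970883 × 0.822000 = 0.798066
Parallel ([0.798066] and G): 1 − (1 − 0.798066)(1 − 0.780000) = 0.9556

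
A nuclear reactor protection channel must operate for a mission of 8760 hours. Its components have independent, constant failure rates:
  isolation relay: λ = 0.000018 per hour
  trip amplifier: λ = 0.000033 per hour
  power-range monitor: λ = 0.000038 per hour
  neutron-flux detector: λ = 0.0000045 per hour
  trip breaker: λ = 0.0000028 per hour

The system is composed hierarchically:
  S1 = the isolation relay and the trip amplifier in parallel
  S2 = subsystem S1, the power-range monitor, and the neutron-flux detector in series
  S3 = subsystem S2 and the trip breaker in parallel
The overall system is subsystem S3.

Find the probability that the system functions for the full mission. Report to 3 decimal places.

0.992

R(isolation relay) = exp(−0.000018 × 8760) = 0.85412
R(trip amplifier) = exp(−0.000033 × 8760) = 0.74895
R(power-range monitor) = exp(−0.000038 × 8760) = 0.71686
R(neutron-flux detector) = exp(−0.0000045 × 8760) = 0.96135
R(trip breaker) = exp(−0.0000028 × 8760) = 0.97577
Parallel (isolation relay and trip amplifier): 1 − (1 − 0.85412)(1 − 0.74895) = 0.96338
Series ([0.96338], power-range monitor, and neutron-flux detector): 0.96338 × 0.71686 × 0.96135 = 0.66392
Parallel ([0.66392] and trip breaker): 1 − (1 − 0.66392)(1 − 0.97577) = 0.992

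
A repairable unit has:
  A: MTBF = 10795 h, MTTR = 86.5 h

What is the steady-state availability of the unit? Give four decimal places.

0.9921

A(A) = MTBF/(MTBF+MTTR) = 10795/(10795+86.5) = 0.9921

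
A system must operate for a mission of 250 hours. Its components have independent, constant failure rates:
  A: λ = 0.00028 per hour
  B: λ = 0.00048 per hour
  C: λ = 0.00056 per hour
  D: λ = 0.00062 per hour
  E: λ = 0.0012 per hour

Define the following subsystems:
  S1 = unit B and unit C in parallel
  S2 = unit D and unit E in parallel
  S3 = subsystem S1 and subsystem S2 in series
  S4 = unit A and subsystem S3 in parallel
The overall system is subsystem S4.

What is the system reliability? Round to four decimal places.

R(A) = exp(−0.00028 × 250) = 0.932394
R(B) = exp(−0.00048 × 250) = 0.886920
R(C) = exp(−0.00056 × 250) = 0.869358
R(D) = exp(−0.00062 × 250) = 0.856415
R(E) = exp(−0.0012 × 250) = 0.740818
Parallel (B and C): 1 − (1 − 0.886920)(1 − 0.869358) = 0.985227
Parallel (D and E): 1 − (1 − 0.856415)(1 − 0.740818) = 0.962785
Series ([0.985227] and [0.962785]): 0.985227 × 0.962785 = 0.948562
Parallel (A and [0.948562]): 1 − (1 − 0.932394)(1 − 0.948562) = 0.9965

0.9965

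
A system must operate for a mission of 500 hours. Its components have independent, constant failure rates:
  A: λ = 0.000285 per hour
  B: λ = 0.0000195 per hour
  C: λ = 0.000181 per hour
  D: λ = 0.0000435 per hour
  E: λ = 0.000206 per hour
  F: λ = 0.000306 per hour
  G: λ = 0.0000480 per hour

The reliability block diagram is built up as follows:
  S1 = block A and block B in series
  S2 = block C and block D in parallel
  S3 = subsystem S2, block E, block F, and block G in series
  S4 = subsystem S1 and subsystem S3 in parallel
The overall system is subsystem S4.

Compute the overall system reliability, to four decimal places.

0.9653

R(A) = exp(−0.000285 × 500) = 0.867188
R(B) = exp(−0.0000195 × 500) = 0.990297
R(C) = exp(−0.000181 × 500) = 0.913474
R(D) = exp(−0.0000435 × 500) = 0.978485
R(E) = exp(−0.000206 × 500) = 0.902127
R(F) = exp(−0.000306 × 500) = 0.858130
R(G) = exp(−0.0000480 × 500) = 0.976286
Series (A and B): 0.867188 × 0.990297 = 0.858774
Parallel (C and D): 1 − (1 − 0.913474)(1 − 0.978485) = 0.998138
Series ([0.998138], E, F, and G): 0.998138 × 0.902127 × 0.858130 × 0.976286 = 0.754377
Parallel ([0.858774] and [0.754377]): 1 − (1 − 0.858774)(1 − 0.754377) = 0.9653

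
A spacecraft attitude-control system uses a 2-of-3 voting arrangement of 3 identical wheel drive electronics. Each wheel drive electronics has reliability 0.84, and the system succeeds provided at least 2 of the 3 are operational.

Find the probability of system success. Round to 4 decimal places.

R = Σ_{i=2}^{3} C(3,i) p^i (1−p)^{3−i} with p = 0.84
C(3,2)·0.84^2·0.16^1 = 0.338688
C(3,3)·0.84^3·0.16^0 = 0.592704
Sum = 0.9314

0.9314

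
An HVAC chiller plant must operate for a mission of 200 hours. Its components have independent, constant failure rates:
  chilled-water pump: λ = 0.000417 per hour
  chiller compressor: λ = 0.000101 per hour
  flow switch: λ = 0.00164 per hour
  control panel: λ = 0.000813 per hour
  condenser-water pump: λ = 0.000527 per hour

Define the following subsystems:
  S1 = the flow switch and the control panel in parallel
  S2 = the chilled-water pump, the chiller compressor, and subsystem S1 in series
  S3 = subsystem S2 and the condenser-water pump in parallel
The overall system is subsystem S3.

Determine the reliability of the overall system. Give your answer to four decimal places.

0.9864

R(chilled-water pump) = exp(−0.000417 × 200) = 0.919983
R(chiller compressor) = exp(−0.000101 × 200) = 0.980003
R(flow switch) = exp(−0.00164 × 200) = 0.720363
R(control panel) = exp(−0.000813 × 200) = 0.849931
R(condenser-water pump) = exp(−0.000527 × 200) = 0.899964
Parallel (flow switch and control panel): 1 − (1 − 0.720363)(1 − 0.849931) = 0.958035
Series (chilled-water pump, chiller compressor, and [0.958035]): 0.919983 × 0.980003 × 0.958035 = 0.863751
Parallel ([0.863751] and condenser-water pump): 1 − (1 − 0.863751)(1 − 0.899964) = 0.9864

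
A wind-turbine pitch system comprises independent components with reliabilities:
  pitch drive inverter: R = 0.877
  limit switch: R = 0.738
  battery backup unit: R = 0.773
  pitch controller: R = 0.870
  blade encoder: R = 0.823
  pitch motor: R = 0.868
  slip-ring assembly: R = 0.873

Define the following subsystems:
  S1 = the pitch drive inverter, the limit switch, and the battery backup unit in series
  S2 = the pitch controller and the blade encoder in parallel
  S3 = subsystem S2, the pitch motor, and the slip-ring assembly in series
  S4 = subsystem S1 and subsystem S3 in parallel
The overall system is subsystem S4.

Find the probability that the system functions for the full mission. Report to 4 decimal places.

Series (pitch drive inverter, limit switch, and battery backup unit): 0.877000 × 0.738000 × 0.773000 = 0.500306
Parallel (pitch controller and blade encoder): 1 − (1 − 0.870000)(1 − 0.823000) = 0.976990
Series ([0.976990], pitch motor, and slip-ring assembly): 0.976990 × 0.868000 × 0.873000 = 0.740328
Parallel ([0.500306] and [0.740328]): 1 − (1 − 0.500306)(1 − 0.740328) = 0.8702

0.8702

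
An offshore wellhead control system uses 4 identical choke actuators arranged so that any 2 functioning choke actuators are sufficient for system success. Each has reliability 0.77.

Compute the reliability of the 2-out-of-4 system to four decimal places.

0.9597

R = Σ_{i=2}^{4} C(4,i) p^i (1−p)^{4−i} with p = 0.77
C(4,2)·0.77^2·0.23^2 = 0.188186
C(4,3)·0.77^3·0.23^1 = 0.420010
C(4,4)·0.77^4·0.23^0 = 0.351530
Sum = 0.9597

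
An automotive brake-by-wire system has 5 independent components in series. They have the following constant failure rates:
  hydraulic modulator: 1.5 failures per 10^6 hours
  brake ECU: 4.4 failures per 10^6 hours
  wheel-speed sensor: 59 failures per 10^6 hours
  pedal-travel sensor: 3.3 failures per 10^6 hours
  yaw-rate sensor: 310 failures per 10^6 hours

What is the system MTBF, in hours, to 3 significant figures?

2640

Series of exponential components: λ_sys = Σ λ_i
λ_sys = 0.0000015 + 0.0000044 + 0.000059 + 0.0000033 + 0.00031 = 3.7820e-04 /h
MTBF = 1 / λ_sys = 2640 h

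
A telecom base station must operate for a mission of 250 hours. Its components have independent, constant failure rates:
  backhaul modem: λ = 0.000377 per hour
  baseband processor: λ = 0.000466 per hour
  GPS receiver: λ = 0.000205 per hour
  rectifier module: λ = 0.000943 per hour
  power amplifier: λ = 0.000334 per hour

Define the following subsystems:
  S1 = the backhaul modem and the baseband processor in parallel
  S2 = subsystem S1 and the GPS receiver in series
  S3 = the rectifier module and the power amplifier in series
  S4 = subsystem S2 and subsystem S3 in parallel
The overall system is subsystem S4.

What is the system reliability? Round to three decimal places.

0.984

R(backhaul modem) = exp(−0.000377 × 250) = 0.91006
R(baseband processor) = exp(−0.000466 × 250) = 0.89003
R(GPS receiver) = exp(−0.000205 × 250) = 0.95004
R(rectifier module) = exp(−0.000943 × 250) = 0.78998
R(power amplifier) = exp(−0.000334 × 250) = 0.91989
Parallel (backhaul modem and baseband processor): 1 − (1 − 0.91006)(1 − 0.89003) = 0.99011
Series ([0.99011] and GPS receiver): 0.99011 × 0.95004 = 0.94064
Series (rectifier module and power amplifier): 0.78998 × 0.91989 = 0.72669
Parallel ([0.94064] and [0.72669]): 1 − (1 − 0.94064)(1 − 0.72669) = 0.984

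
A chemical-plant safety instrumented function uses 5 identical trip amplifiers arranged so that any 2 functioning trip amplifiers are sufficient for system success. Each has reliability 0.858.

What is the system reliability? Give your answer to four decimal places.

0.9982

R = Σ_{i=2}^{5} C(5,i) p^i (1−p)^{5−i} with p = 0.858
C(5,2)·0.858^2·0.142^3 = 0.021078
C(5,3)·0.858^3·0.142^2 = 0.127362
C(5,4)·0.858^4·0.142^1 = 0.384776
C(5,5)·0.858^5·0.142^0 = 0.464982
Sum = 0.9982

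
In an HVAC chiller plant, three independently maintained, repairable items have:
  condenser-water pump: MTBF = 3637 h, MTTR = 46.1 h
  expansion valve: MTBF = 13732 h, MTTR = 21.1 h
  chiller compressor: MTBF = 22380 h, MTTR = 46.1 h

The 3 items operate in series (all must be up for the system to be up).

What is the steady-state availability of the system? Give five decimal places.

0.98394

A(condenser-water pump) = MTBF/(MTBF+MTTR) = 3637/(3637+46.1) = 0.987483
A(expansion valve) = MTBF/(MTBF+MTTR) = 13732/(13732+21.1) = 0.998466
A(chiller compressor) = MTBF/(MTBF+MTTR) = 22380/(22380+46.1) = 0.997944
Series availability: 0.987483 × 0.998466 × 0.997944 = 0.98394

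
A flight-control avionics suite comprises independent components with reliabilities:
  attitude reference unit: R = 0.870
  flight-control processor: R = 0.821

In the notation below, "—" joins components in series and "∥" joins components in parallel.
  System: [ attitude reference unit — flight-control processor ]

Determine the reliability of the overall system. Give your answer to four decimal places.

0.7143

Series (attitude reference unit and flight-control processor): 0.870000 × 0.821000 = 0.7143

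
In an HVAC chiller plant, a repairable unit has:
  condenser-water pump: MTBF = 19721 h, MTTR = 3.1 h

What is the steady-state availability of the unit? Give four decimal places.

0.9998

A(condenser-water pump) = MTBF/(MTBF+MTTR) = 19721/(19721+3.1) = 0.9998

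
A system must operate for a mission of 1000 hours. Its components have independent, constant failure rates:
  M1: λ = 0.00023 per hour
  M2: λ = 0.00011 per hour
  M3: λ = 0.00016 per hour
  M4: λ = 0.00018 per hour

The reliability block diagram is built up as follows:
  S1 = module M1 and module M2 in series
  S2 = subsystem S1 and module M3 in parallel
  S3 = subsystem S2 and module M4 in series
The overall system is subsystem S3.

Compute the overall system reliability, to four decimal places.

0.7997

R(M1) = exp(−0.00023 × 1000) = 0.794534
R(M2) = exp(−0.00011 × 1000) = 0.895834
R(M3) = exp(−0.00016 × 1000) = 0.852144
R(M4) = exp(−0.00018 × 1000) = 0.835270
Series (M1 and M2): 0.794534 × 0.895834 = 0.711771
Parallel ([0.711771] and M3): 1 − (1 − 0.711771)(1 − 0.852144) = 0.957384
Series ([0.957384] and M4): 0.957384 × 0.835270 = 0.7997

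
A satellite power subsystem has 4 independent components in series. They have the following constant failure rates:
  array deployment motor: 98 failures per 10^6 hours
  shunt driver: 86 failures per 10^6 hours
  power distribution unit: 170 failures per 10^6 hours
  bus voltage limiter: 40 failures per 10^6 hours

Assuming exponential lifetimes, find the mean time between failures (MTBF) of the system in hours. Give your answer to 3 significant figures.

Series of exponential components: λ_sys = Σ λ_i
λ_sys = 0.000098 + 0.000086 + 0.00017 + 0.000040 = 3.9400e-04 /h
MTBF = 1 / λ_sys = 2540 h

2540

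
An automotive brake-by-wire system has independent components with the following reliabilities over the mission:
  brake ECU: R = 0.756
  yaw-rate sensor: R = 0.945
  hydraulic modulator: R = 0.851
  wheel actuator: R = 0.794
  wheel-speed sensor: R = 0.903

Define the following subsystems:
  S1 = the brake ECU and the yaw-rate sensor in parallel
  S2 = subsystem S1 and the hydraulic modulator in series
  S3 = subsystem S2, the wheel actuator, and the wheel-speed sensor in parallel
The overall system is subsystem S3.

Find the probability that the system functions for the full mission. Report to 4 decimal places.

Parallel (brake ECU and yaw-rate sensor): 1 − (1 − 0.756000)(1 − 0.945000) = 0.986580
Series ([0.986580] and hydraulic modulator): 0.986580 × 0.851000 = 0.839580
Parallel ([0.839580], wheel actuator, and wheel-speed sensor): 1 − (1 − 0.839580)(1 − 0.794000)(1 − 0.903000) = 0.9968

0.9968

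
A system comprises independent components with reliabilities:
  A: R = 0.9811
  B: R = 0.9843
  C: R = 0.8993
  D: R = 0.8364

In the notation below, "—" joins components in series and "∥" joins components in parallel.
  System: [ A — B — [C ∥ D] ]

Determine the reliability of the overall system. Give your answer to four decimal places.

0.9498

Parallel (C and D): 1 − (1 − 0.899300)(1 − 0.836400) = 0.983525
Series (A, B, and [0.983525]): 0.981100 × 0.984300 × 0.983525 = 0.9498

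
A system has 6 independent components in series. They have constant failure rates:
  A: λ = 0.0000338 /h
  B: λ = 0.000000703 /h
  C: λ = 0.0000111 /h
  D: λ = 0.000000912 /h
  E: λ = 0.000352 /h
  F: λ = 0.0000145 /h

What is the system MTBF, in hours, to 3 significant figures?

2420

Series of exponential components: λ_sys = Σ λ_i
λ_sys = 0.0000338 + 0.000000703 + 0.0000111 + 0.000000912 + 0.000352 + 0.0000145 = 4.1301e-04 /h
MTBF = 1 / λ_sys = 2420 h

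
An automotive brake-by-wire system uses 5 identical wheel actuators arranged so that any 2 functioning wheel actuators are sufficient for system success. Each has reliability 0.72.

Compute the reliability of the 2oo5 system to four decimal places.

0.9762

R = Σ_{i=2}^{5} C(5,i) p^i (1−p)^{5−i} with p = 0.72
C(5,2)·0.72^2·0.28^3 = 0.113799
C(5,3)·0.72^3·0.28^2 = 0.292626
C(5,4)·0.72^4·0.28^1 = 0.376234
C(5,5)·0.72^5·0.28^0 = 0.193492
Sum = 0.9762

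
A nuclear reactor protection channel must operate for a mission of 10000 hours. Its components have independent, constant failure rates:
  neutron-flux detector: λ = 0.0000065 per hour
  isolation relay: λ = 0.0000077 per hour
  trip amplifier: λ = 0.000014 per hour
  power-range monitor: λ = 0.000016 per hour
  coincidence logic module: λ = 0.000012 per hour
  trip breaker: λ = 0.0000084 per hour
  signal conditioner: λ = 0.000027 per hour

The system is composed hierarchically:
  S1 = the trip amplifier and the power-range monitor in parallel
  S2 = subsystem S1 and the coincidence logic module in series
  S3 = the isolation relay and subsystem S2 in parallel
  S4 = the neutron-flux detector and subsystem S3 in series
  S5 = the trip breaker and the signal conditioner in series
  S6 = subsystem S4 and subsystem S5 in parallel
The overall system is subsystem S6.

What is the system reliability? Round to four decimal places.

0.9785

R(neutron-flux detector) = exp(−0.0000065 × 10000) = 0.937067
R(isolation relay) = exp(−0.0000077 × 10000) = 0.925890
R(trip amplifier) = exp(−0.000014 × 10000) = 0.869358
R(power-range monitor) = exp(−0.000016 × 10000) = 0.852144
R(coincidence logic module) = exp(−0.000012 × 10000) = 0.886920
R(trip breaker) = exp(−0.0000084 × 10000) = 0.919431
R(signal conditioner) = exp(−0.000027 × 10000) = 0.763379
Parallel (trip amplifier and power-range monitor): 1 − (1 − 0.869358)(1 − 0.852144) = 0.980684
Series ([0.980684] and coincidence logic module): 0.980684 × 0.886920 = 0.869788
Parallel (isolation relay and [0.869788]): 1 − (1 − 0.925890)(1 − 0.869788) = 0.990350
Series (neutron-flux detector and [0.990350]): 0.937067 × 0.990350 = 0.928024
Series (trip breaker and signal conditioner): 0.919431 × 0.763379 = 0.701874
Parallel ([0.928024] and [0.701874]): 1 − (1 − 0.928024)(1 − 0.701874) = 0.9785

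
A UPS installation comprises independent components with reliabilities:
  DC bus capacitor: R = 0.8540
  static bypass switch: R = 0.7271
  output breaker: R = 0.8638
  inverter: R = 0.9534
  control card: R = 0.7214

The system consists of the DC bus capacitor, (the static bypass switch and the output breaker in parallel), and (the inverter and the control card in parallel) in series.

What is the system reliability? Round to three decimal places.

0.812

Parallel (static bypass switch and output breaker): 1 − (1 − 0.72710)(1 − 0.86380) = 0.96283
Parallel (inverter and control card): 1 − (1 − 0.95340)(1 − 0.72140) = 0.98702
Series (DC bus capacitor, [0.96283], and [0.98702]): 0.85400 × 0.96283 × 0.98702 = 0.812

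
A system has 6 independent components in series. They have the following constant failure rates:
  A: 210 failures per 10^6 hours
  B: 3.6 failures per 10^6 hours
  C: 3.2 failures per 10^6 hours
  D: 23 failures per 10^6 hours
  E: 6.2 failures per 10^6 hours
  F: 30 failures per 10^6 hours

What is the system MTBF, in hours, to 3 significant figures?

Series of exponential components: λ_sys = Σ λ_i
λ_sys = 0.00021 + 0.0000036 + 0.0000032 + 0.000023 + 0.0000062 + 0.000030 = 2.7600e-04 /h
MTBF = 1 / λ_sys = 3620 h

3620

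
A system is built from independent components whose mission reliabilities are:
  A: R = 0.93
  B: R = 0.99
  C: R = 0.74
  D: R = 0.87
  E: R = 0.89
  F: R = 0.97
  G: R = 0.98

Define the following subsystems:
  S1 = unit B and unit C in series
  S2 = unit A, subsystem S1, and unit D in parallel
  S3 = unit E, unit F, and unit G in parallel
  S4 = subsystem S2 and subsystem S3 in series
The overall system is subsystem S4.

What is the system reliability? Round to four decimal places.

0.9975

Series (B and C): 0.990000 × 0.740000 = 0.732600
Parallel (A, [0.732600], and D): 1 − (1 − 0.930000)(1 − 0.732600)(1 − 0.870000) = 0.997567
Parallel (E, F, and G): 1 − (1 − 0.890000)(1 − 0.970000)(1 − 0.980000) = 0.999934
Series ([0.997567] and [0.999934]): 0.997567 × 0.999934 = 0.9975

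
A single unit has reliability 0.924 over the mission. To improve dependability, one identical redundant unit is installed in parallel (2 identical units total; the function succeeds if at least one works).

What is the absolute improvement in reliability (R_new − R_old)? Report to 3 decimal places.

0.070

R_before = 0.924
R_after = 1 − (1 − 0.924)^2 = 0.994
ΔR = 0.994 − 0.924 = 0.070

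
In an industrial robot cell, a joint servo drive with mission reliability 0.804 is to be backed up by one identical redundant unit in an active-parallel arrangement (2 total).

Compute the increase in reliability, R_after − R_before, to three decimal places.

R_before = 0.804
R_after = 1 − (1 − 0.804)^2 = 0.962
ΔR = 0.962 − 0.804 = 0.158

0.158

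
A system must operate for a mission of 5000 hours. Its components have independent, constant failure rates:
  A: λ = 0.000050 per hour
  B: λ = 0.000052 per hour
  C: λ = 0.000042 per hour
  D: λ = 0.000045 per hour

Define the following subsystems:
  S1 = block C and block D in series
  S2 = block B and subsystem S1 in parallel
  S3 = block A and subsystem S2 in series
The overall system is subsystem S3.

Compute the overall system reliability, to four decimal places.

R(A) = exp(−0.000050 × 5000) = 0.778801
R(B) = exp(−0.000052 × 5000) = 0.771052
R(C) = exp(−0.000042 × 5000) = 0.810584
R(D) = exp(−0.000045 × 5000) = 0.798516
Series (C and D): 0.810584 × 0.798516 = 0.647264
Parallel (B and [0.647264]): 1 − (1 − 0.771052)(1 − 0.647264) = 0.919242
Series (A and [0.919242]): 0.778801 × 0.919242 = 0.7159

0.7159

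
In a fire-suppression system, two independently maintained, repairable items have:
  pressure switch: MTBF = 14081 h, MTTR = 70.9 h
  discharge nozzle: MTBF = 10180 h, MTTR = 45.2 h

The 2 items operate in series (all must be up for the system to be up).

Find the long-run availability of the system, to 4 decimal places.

A(pressure switch) = MTBF/(MTBF+MTTR) = 14081/(14081+70.9) = 0.994990
A(discharge nozzle) = MTBF/(MTBF+MTTR) = 10180/(10180+45.2) = 0.995580
Series availability: 0.994990 × 0.995580 = 0.9906

0.9906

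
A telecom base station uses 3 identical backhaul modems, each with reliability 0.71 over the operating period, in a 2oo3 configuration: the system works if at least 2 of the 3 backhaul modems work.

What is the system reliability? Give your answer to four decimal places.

0.7965

R = Σ_{i=2}^{3} C(3,i) p^i (1−p)^{3−i} with p = 0.71
C(3,2)·0.71^2·0.29^1 = 0.438567
C(3,3)·0.71^3·0.29^0 = 0.357911
Sum = 0.7965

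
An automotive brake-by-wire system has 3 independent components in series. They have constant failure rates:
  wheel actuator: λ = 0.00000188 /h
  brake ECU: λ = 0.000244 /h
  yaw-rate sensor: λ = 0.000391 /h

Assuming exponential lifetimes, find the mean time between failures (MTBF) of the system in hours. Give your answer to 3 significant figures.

1570

Series of exponential components: λ_sys = Σ λ_i
λ_sys = 0.00000188 + 0.000244 + 0.000391 = 6.3688e-04 /h
MTBF = 1 / λ_sys = 1570 h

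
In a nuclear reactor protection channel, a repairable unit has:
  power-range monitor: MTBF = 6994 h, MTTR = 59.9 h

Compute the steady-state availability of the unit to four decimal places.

0.9915

A(power-range monitor) = MTBF/(MTBF+MTTR) = 6994/(6994+59.9) = 0.9915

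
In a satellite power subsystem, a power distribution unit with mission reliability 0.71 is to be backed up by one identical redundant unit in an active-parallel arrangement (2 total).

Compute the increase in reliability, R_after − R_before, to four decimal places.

R_before = 0.71
R_after = 1 − (1 − 0.71)^2 = 0.9159
ΔR = 0.9159 − 0.71 = 0.2059

0.2059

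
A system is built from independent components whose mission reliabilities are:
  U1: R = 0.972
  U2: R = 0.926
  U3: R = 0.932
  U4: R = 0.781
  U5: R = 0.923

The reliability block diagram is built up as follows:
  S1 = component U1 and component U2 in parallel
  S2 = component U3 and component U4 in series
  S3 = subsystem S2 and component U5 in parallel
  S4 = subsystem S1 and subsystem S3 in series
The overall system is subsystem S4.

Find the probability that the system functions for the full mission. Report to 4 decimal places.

Parallel (U1 and U2): 1 − (1 − 0.972000)(1 − 0.926000) = 0.997928
Series (U3 and U4): 0.932000 × 0.781000 = 0.727892
Parallel ([0.727892] and U5): 1 − (1 − 0.727892)(1 − 0.923000) = 0.979048
Series ([0.997928] and [0.979048]): 0.997928 × 0.979048 = 0.9770

0.9770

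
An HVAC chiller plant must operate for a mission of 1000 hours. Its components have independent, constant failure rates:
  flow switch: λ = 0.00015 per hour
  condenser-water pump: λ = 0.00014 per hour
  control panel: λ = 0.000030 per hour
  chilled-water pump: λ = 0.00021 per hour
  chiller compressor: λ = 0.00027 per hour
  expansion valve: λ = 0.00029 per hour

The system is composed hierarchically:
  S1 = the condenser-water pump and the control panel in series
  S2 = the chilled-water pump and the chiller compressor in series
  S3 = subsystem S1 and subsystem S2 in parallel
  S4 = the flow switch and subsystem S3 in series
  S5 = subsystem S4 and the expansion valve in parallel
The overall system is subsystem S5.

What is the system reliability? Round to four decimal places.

0.9520

R(flow switch) = exp(−0.00015 × 1000) = 0.860708
R(condenser-water pump) = exp(−0.00014 × 1000) = 0.869358
R(control panel) = exp(−0.000030 × 1000) = 0.970446
R(chilled-water pump) = exp(−0.00021 × 1000) = 0.810584
R(chiller compressor) = exp(−0.00027 × 1000) = 0.763379
R(expansion valve) = exp(−0.00029 × 1000) = 0.748264
Series (condenser-water pump and control panel): 0.869358 × 0.970446 = 0.843665
Series (chilled-water pump and chiller compressor): 0.810584 × 0.763379 = 0.618783
Parallel ([0.843665] and [0.618783]): 1 − (1 − 0.843665)(1 − 0.618783) = 0.940402
Series (flow switch and [0.940402]): 0.860708 × 0.940402 = 0.809412
Parallel ([0.809412] and expansion valve): 1 − (1 − 0.809412)(1 − 0.748264) = 0.9520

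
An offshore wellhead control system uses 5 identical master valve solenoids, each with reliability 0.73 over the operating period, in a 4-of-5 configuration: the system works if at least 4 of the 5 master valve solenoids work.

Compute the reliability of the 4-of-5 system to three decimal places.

R = Σ_{i=4}^{5} C(5,i) p^i (1−p)^{5−i} with p = 0.73
C(5,4)·0.73^4·0.27^1 = 0.38338
C(5,5)·0.73^5·0.27^0 = 0.20731
Sum = 0.591

0.591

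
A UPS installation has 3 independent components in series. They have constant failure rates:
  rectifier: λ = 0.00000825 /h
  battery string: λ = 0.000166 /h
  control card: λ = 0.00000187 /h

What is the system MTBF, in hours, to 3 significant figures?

Series of exponential components: λ_sys = Σ λ_i
λ_sys = 0.00000825 + 0.000166 + 0.00000187 = 1.7612e-04 /h
MTBF = 1 / λ_sys = 5680 h

5680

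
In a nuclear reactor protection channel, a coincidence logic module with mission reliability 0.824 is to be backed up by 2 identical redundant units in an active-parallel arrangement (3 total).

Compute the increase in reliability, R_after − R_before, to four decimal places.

R_before = 0.824
R_after = 1 − (1 − 0.824)^3 = 0.9945
ΔR = 0.9945 − 0.824 = 0.1705

0.1705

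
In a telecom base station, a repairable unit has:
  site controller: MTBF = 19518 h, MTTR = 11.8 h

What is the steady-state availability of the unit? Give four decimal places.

0.9994

A(site controller) = MTBF/(MTBF+MTTR) = 19518/(19518+11.8) = 0.9994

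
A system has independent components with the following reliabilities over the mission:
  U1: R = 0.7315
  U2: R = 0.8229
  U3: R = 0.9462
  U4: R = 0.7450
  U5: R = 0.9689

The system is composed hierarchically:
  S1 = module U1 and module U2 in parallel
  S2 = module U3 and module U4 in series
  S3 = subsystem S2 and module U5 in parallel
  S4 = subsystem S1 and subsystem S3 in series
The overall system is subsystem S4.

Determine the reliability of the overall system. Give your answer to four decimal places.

Parallel (U1 and U2): 1 − (1 − 0.731500)(1 − 0.822900) = 0.952449
Series (U3 and U4): 0.946200 × 0.745000 = 0.704919
Parallel ([0.704919] and U5): 1 − (1 − 0.704919)(1 − 0.968900) = 0.990823
Series ([0.952449] and [0.990823]): 0.952449 × 0.990823 = 0.9437

0.9437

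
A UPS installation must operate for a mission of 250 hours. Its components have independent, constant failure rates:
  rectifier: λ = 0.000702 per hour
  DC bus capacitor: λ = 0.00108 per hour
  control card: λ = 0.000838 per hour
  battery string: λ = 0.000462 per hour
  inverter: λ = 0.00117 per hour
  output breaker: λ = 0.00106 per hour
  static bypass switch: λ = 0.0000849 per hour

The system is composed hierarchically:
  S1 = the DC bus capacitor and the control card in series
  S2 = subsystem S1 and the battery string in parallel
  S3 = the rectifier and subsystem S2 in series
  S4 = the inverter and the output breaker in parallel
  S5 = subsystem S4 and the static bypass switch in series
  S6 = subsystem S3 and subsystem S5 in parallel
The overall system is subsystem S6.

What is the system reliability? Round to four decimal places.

R(rectifier) = exp(−0.000702 × 250) = 0.839037
R(DC bus capacitor) = exp(−0.00108 × 250) = 0.763379
R(control card) = exp(−0.000838 × 250) = 0.810990
R(battery string) = exp(−0.000462 × 250) = 0.890921
R(inverter) = exp(−0.00117 × 250) = 0.746395
R(output breaker) = exp(−0.00106 × 250) = 0.767206
R(static bypass switch) = exp(−0.0000849 × 250) = 0.978999
Series (DC bus capacitor and control card): 0.763379 × 0.810990 = 0.619093
Parallel ([0.619093] and battery string): 1 − (1 − 0.619093)(1 − 0.890921) = 0.958451
Series (rectifier and [0.958451]): 0.839037 × 0.958451 = 0.804176
Parallel (inverter and output breaker): 1 − (1 − 0.746395)(1 − 0.767206) = 0.940962
Series ([0.940962] and static bypass switch): 0.940962 × 0.978999 = 0.921201
Parallel ([0.804176] and [0.921201]): 1 − (1 − 0.804176)(1 − 0.921201) = 0.9846

0.9846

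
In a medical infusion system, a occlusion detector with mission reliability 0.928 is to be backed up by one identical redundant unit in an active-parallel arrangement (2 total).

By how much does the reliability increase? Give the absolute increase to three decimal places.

0.067

R_before = 0.928
R_after = 1 − (1 − 0.928)^2 = 0.995
ΔR = 0.995 − 0.928 = 0.067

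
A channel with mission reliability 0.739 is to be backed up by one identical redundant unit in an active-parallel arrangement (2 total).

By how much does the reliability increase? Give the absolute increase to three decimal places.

R_before = 0.739
R_after = 1 − (1 − 0.739)^2 = 0.932
ΔR = 0.932 − 0.739 = 0.193

0.193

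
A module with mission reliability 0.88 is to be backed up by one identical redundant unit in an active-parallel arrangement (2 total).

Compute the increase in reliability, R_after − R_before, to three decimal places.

R_before = 0.88
R_after = 1 − (1 − 0.88)^2 = 0.986
ΔR = 0.986 − 0.88 = 0.106

0.106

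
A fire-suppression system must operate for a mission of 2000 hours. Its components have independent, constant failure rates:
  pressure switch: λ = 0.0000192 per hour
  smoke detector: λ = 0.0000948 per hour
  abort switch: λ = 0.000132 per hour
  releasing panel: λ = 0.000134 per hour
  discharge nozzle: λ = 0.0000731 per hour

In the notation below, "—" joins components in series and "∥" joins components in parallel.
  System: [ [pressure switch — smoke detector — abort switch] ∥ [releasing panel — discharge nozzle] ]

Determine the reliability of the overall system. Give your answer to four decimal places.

R(pressure switch) = exp(−0.0000192 × 2000) = 0.962328
R(smoke detector) = exp(−0.0000948 × 2000) = 0.827290
R(abort switch) = exp(−0.000132 × 2000) = 0.767974
R(releasing panel) = exp(−0.000134 × 2000) = 0.764908
R(discharge nozzle) = exp(−0.0000731 × 2000) = 0.863985
Series (pressure switch, smoke detector, and abort switch): 0.962328 × 0.827290 × 0.767974 = 0.611403
Series (releasing panel and discharge nozzle): 0.764908 × 0.863985 = 0.660869
Parallel ([0.611403] and [0.660869]): 1 − (1 − 0.611403)(1 − 0.660869) = 0.8682

0.8682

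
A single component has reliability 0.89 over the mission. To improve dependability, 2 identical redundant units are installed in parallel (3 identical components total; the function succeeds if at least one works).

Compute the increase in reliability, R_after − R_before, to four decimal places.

0.1087

R_before = 0.89
R_after = 1 − (1 − 0.89)^3 = 0.9987
ΔR = 0.9987 − 0.89 = 0.1087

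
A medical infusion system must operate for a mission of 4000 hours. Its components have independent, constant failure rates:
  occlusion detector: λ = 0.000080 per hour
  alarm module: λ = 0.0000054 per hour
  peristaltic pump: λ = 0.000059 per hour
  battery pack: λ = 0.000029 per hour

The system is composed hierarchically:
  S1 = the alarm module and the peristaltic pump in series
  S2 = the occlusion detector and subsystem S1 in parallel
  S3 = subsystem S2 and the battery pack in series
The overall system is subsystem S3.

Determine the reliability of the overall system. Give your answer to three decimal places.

0.835

R(occlusion detector) = exp(−0.000080 × 4000) = 0.72615
R(alarm module) = exp(−0.0000054 × 4000) = 0.97863
R(peristaltic pump) = exp(−0.000059 × 4000) = 0.78978
R(battery pack) = exp(−0.000029 × 4000) = 0.89048
Series (alarm module and peristaltic pump): 0.97863 × 0.78978 = 0.77290
Parallel (occlusion detector and [0.77290]): 1 − (1 − 0.72615)(1 − 0.77290) = 0.93781
Series ([0.93781] and battery pack): 0.93781 × 0.89048 = 0.835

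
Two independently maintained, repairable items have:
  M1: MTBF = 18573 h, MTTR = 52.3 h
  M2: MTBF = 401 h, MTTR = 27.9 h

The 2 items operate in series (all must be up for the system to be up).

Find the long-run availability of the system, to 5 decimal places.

A(M1) = MTBF/(MTBF+MTTR) = 18573/(18573+52.3) = 0.997192
A(M2) = MTBF/(MTBF+MTTR) = 401/(401+27.9) = 0.934950
Series availability: 0.997192 × 0.934950 = 0.93232

0.93232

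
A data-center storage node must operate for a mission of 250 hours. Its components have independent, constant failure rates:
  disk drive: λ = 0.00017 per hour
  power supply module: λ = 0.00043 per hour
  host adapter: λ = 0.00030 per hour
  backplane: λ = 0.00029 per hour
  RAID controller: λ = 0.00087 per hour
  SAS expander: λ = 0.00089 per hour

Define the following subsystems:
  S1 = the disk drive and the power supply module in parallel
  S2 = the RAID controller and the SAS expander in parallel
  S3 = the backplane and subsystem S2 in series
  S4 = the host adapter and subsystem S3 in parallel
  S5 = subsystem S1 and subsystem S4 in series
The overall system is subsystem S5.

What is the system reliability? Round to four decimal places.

0.9881

R(disk drive) = exp(−0.00017 × 250) = 0.958390
R(power supply module) = exp(−0.00043 × 250) = 0.898077
R(host adapter) = exp(−0.00030 × 250) = 0.927743
R(backplane) = exp(−0.00029 × 250) = 0.930066
R(RAID controller) = exp(−0.00087 × 250) = 0.804528
R(SAS expander) = exp(−0.00089 × 250) = 0.800515
Parallel (disk drive and power supply module): 1 − (1 − 0.958390)(1 − 0.898077) = 0.995759
Parallel (RAID controller and SAS expander): 1 − (1 − 0.804528)(1 − 0.800515) = 0.961006
Series (backplane and [0.961006]): 0.930066 × 0.961006 = 0.893799
Parallel (host adapter and [0.893799]): 1 − (1 − 0.927743)(1 − 0.893799) = 0.992326
Series ([0.995759] and [0.992326]): 0.995759 × 0.992326 = 0.9881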